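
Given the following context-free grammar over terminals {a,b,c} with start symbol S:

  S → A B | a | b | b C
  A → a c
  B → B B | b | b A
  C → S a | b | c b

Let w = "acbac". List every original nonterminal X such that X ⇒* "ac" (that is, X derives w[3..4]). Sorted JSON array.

Convert to CNF:
  S -> A B | T2 C | a | b
  A -> T0 T1
  B -> B B | T2 A | b
  C -> S T0 | T1 T2 | b
  T0 -> a
  T1 -> c
  T2 -> b

CYK table (by increasing span) (cells [i..j] with 3 ≤ i ≤ j ≤ 4 only):
  T[3,3] 'a' = {S,T0}  orig:{S}
  T[4,4] 'c' = {T1}  orig:{}
  T[3,4] 'ac' = {A}

Original NTs in T[3,4] deriving "ac": ["A"]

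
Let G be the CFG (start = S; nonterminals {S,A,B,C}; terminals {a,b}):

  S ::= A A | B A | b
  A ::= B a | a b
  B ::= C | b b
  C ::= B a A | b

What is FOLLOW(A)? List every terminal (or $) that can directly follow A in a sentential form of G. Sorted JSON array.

FIRST sets, iterate to fixpoint:
iter 1:
  A via A→a b: +{a}
  B via B→b b: +{b}
  C via C→B a A: +{b}
  S via S→A A: +{a}
  S via S→B A: +{b}
  FIRST(S)={a,b}  FIRST(A)={a}  FIRST(B)={b}  FIRST(C)={b}
iter 2:
  A via A→B a: +{b}
  FIRST(S)={a,b}  FIRST(A)={a,b}  FIRST(B)={b}  FIRST(C)={b}
iter 3: (stable)
  FIRST(S)={a,b}  FIRST(A)={a,b}  FIRST(B)={b}  FIRST(C)={b}

FOLLOW sets:
FOLLOW(S) := {$}
round 1:
  A→B a: FOLLOW(B) ⊇ FIRST(a) = {a}; new: +{a}
  B→C: FOLLOW(C) ⊇ FOLLOW(B) ⊇ {a}; new: +{a}
  C→B a A: FOLLOW(A) ⊇ FOLLOW(C) ⊇ {a}; new: +{a}
  S→A A: FOLLOW(A) ⊇ FIRST(A) = {a,b}; new: +{b}
  S→A A: FOLLOW(A) ⊇ FOLLOW(S) ⊇ {$}; new: +{$}
  S→B A: FOLLOW(B) ⊇ FIRST(A) = {a,b}; new: +{b}
  FOLLOW(S)={$}  FOLLOW(A)={$,a,b}  FOLLOW(B)={a,b}  FOLLOW(C)={a}
round 2:
  B→C: FOLLOW(C) ⊇ FOLLOW(B) ⊇ {a,b}; new: +{b}
  FOLLOW(S)={$}  FOLLOW(A)={$,a,b}  FOLLOW(B)={a,b}  FOLLOW(C)={a,b}
round 3: (no change)
  FOLLOW(S)={$}  FOLLOW(A)={$,a,b}  FOLLOW(B)={a,b}  FOLLOW(C)={a,b}

FOLLOW(A) = ["$", "a", "b"]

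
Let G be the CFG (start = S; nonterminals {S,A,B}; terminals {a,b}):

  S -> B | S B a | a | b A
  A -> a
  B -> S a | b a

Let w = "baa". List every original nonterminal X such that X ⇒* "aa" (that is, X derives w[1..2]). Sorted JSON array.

CNF form of G:
  S -> S T0 | S X2 | T1 A | T1 T0 | a
  A -> a
  B -> S T0 | T1 T0
  T0 -> a
  T1 -> b
  X2 -> B T0

CYK fill (cells [i..j] with 1 ≤ i ≤ j ≤ 2 only):
  T[1,1] 'a' = {A,S,T0}  orig:{A,S}
  T[2,2] 'a' = {A,S,T0}  orig:{A,S}
  T[1,2] 'aa' = {B,S}

Original NTs in T[1,2] deriving "aa": ["B", "S"]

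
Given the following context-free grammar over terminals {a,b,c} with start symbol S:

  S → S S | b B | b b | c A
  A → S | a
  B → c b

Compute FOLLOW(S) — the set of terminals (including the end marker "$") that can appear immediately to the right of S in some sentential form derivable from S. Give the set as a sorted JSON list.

FIRST iteration:
pass 1:
  A via A→a: +{a}
  B via B→c b: +{c}
  S via S→b B: +{b}
  S via S→c A: +{c}
  FIRST[S]={b,c}  FIRST[A]={a}  FIRST[B]={c}
pass 2:
  A via A→S: +{b,c}
  FIRST[S]={b,c}  FIRST[A]={a,b,c}  FIRST[B]={c}
pass 3: (no change)
  FIRST[S]={b,c}  FIRST[A]={a,b,c}  FIRST[B]={c}

FOLLOW sets:
initialize: $ ∈ FOLLOW(S)
pass 1:
  S→S S: FOLLOW(S) ⊇ FIRST(S) = {b,c}; new: +{b,c}
  S→b B: FOLLOW(B) ⊇ FOLLOW(S) ⊇ {$,b,c}; new: +{$,b,c}
  S→c A: FOLLOW(A) ⊇ FOLLOW(S) ⊇ {$,b,c}; new: +{$,b,c}
  FOLLOW[S]={$,b,c}  FOLLOW[A]={$,b,c}  FOLLOW[B]={$,b,c}
pass 2: (no change)
  FOLLOW[S]={$,b,c}  FOLLOW[A]={$,b,c}  FOLLOW[B]={$,b,c}

FOLLOW(S) = ["$", "b", "c"]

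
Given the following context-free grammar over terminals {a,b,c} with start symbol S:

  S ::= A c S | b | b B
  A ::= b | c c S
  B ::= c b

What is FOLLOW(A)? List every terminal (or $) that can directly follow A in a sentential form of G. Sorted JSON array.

FIRST sets, iterate to fixpoint:
pass 1:
  A via A→b: +{b}
  A via A→c c S: +{c}
  B via B→c b: +{c}
  S via S→A c S: +{b,c}
  FIRST[S]={b,c}  FIRST[A]={b,c}  FIRST[B]={c}
pass 2: — fixpoint
  FIRST[S]={b,c}  FIRST[A]={b,c}  FIRST[B]={c}

FOLLOW sets:
initialize: $ ∈ FOLLOW(S)
[1]
  S→A c S: FOLLOW(A) ⊇ FIRST(c) = {c}; new: +{c}
  S→b B: FOLLOW(B) ⊇ FOLLOW(S) ⊇ {$}; new: +{$}
  FOLLOW(S)={$}  FOLLOW(A)={c}  FOLLOW(B)={$}
[2]
  A→c c S: FOLLOW(S) ⊇ FOLLOW(A) ⊇ {c}; new: +{c}
  S→b B: FOLLOW(B) ⊇ FOLLOW(S) ⊇ {$,c}; new: +{c}
  FOLLOW(S)={$,c}  FOLLOW(A)={c}  FOLLOW(B)={$,c}
[3] — fixpoint
  FOLLOW(S)={$,c}  FOLLOW(A)={c}  FOLLOW(B)={$,c}

FOLLOW(A) = ["c"]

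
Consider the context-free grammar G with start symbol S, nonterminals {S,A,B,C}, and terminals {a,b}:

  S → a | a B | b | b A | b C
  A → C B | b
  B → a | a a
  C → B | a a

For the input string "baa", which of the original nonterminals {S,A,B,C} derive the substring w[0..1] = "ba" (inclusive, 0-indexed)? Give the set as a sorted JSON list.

CNF form of G:
  S -> T0 B | T1 A | T1 C | a | b
  A -> C B | b
  B -> T0 T0 | a
  C -> T0 T0 | a
  T0 -> a
  T1 -> b

Fill CYK table bottom-up, restricted to cells inside w[0..1]:
  cell(0,0) b: {A,S,T1}  orig:{A,S}
  cell(1,1) a: {B,C,S,T0}  orig:{B,C,S}
  cell(0,1) ba: {S}

Original NTs in T[0,1] deriving "ba": ["S"]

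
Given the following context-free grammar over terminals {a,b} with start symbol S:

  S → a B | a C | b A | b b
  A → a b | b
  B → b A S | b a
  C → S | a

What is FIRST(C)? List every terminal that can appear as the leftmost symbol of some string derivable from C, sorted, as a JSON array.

Compute FIRST by fixpoint:
iter 1:
  A via A→a b: +{a}
  A via A→b: +{b}
  B via B→b A S: +{b}
  C via C→a: +{a}
  S via S→a B: +{a}
  S via S→b A: +{b}
  FIRST[S]={a,b}  FIRST[A]={a,b}  FIRST[B]={b}  FIRST[C]={a}
iter 2:
  C via C→S: +{b}
  FIRST[S]={a,b}  FIRST[A]={a,b}  FIRST[B]={b}  FIRST[C]={a,b}
iter 3: (stable)
  FIRST[S]={a,b}  FIRST[A]={a,b}  FIRST[B]={b}  FIRST[C]={a,b}

FIRST(C) = ["a", "b"]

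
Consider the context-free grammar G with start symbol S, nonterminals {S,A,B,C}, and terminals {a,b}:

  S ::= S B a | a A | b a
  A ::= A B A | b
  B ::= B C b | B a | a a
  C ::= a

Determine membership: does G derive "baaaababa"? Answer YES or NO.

CNF form of G:
  S -> S X4 | T0 T1 | T1 A
  A -> A X2 | b
  B -> B T1 | B X3 | T1 T1
  C -> a
  T0 -> b
  T1 -> a
  X2 -> B A
  X3 -> C T0
  X4 -> B T1

CYK fill:
  cell(0,0) b: {A,T0}  orig:{A}
  cell(1,1) a: {C,T1}  orig:{C}
  cell(2,2) a: {C,T1}  orig:{C}
  cell(3,3) a: {C,T1}  orig:{C}
  cell(4,4) a: {C,T1}  orig:{C}
  cell(5,5) b: {A,T0}  orig:{A}
  cell(6,6) a: {C,T1}  orig:{C}
  cell(7,7) b: {A,T0}  orig:{A}
  cell(8,8) a: {C,T1}  orig:{C}
  cell(0,1) ba: {S}
  cell(1,2) aa: {B}
  cell(2,3) aa: {B}
  cell(3,4) aa: {B}
  cell(4,5) ab: {S,X3}  orig:{S}
  cell(5,6) ba: {S}
  cell(6,7) ab: {S,X3}  orig:{S}
  cell(7,8) ba: {S}
  cell(0,2) baa: ∅
  cell(1,3) aaa: {B,X4}  orig:{B}
  cell(2,4) aaa: {B,X4}  orig:{B}
  cell(3,5) aab: {X2}  orig:{}
  cell(4,6) aba: ∅
  cell(5,7) bab: ∅
  cell(6,8) aba: ∅
  cell(0,3) baaa: ∅
  cell(1,4) aaaa: {B,X4}  orig:{B}
  cell(2,5) aaab: {B,X2}  orig:{B}
  cell(3,6) aaba: ∅
  cell(4,7) abab: ∅
  cell(5,8) baba: ∅
  cell(0,4) baaaa: {S}
  cell(1,5) aaaab: {B,X2}  orig:{B}
  cell(2,6) aaaba: {B,X4}  orig:{B}
  cell(3,7) aabab: ∅
  cell(4,8) ababa: ∅
  cell(0,5) baaaab: {A}
  cell(1,6) aaaaba: {B,X4}  orig:{B}
  cell(2,7) aaabab: {B,X2}  orig:{B}
  cell(3,8) aababa: ∅
  cell(0,6) baaaaba: {S}
  cell(1,7) aaaabab: {B,X2}  orig:{B}
  cell(2,8) aaababa: {B,X4}  orig:{B}
  cell(0,7) baaaabab: {A}
  cell(1,8) aaaababa: {B,X4}  orig:{B}
  cell(0,8) baaaababa: {S}

S ∈ T[0,8] ⇒ YES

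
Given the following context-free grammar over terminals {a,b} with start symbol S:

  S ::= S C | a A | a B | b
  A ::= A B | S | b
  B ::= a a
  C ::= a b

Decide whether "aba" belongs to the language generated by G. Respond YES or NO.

Convert to CNF:
  S -> S C | T0 A | T0 B | b
  A -> A B | S C | T0 A | T0 B | b
  B -> T0 T0
  C -> T0 T1
  T0 -> a
  T1 -> b

Fill CYK table bottom-up:
  T[0,0] 'a' = {T0}  orig:{}
  T[1,1] 'b' = {A,S,T1}  orig:{A,S}
  T[2,2] 'a' = {T0}  orig:{}
  T[0,1] 'ab' = {A,C,S}
  T[1,2] 'ba' = ∅
  T[0,2] 'aba' = ∅

S ∉ T[0,2] ⇒ NO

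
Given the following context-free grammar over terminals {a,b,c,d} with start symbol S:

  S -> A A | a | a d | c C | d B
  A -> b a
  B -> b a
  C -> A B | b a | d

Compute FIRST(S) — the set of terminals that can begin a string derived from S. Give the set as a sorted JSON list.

Compute FIRST by fixpoint:
[1]
  A via A→b a: +{b}
  B via B→b a: +{b}
  C via C→A B: +{b}
  C via C→d: +{d}
  S via S→A A: +{b}
  S via S→a: +{a}
  S via S→c C: +{c}
  S via S→d B: +{d}
  S: {a,b,c,d}  A: {b}  B: {b}  C: {b,d}
[2] (no change)
  S: {a,b,c,d}  A: {b}  B: {b}  C: {b,d}

FIRST(S) = ["a", "b", "c", "d"]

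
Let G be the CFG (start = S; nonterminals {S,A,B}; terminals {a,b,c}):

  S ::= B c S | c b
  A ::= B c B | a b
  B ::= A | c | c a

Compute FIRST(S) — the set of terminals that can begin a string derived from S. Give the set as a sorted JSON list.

Compute FIRST by fixpoint:
[1]
  A via A→a b: +{a}
  B via B→A: +{a}
  B via B→c: +{c}
  S via S→B c S: +{a,c}
  S: {a,c}  A: {a}  B: {a,c}
[2]
  A via A→B c B: +{c}
  S: {a,c}  A: {a,c}  B: {a,c}
[3] done
  S: {a,c}  A: {a,c}  B: {a,c}

FIRST(S) = ["a", "c"]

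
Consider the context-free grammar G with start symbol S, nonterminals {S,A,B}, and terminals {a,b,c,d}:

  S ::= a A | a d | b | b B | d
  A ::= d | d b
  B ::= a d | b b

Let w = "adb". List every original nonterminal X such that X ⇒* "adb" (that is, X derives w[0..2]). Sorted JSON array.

Convert to CNF:
  S -> T1 B | T2 A | T2 T0 | b | d
  A -> T0 T1 | d
  B -> T1 T1 | T2 T0
  T0 -> d
  T1 -> b
  T2 -> a

Fill CYK table bottom-up, restricted to cells inside w[0..2]:
  [0..0]={T2}  "a"  orig:{}
  [1..1]={A,S,T0}  "d"  orig:{A,S}
  [2..2]={S,T1}  "b"  orig:{S}
  [0..1]={B,S}  "ad"
  [1..2]={A}  "db"
  [0..2]={S}  "adb"

Original NTs in T[0,2] deriving "adb": ["S"]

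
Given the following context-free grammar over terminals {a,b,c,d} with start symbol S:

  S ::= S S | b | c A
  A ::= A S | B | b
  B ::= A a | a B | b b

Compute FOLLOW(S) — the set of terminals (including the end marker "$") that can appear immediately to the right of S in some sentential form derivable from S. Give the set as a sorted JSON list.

Compute FIRST by fixpoint:
iter 1:
  A via A→b: +{b}
  B via B→A a: +{b}
  B via B→a B: +{a}
  S via S→b: +{b}
  S via S→c A: +{c}
  FIRST(S)={b,c}  FIRST(A)={b}  FIRST(B)={a,b}
iter 2:
  A via A→B: +{a}
  FIRST(S)={b,c}  FIRST(A)={a,b}  FIRST(B)={a,b}
iter 3: done
  FIRST(S)={b,c}  FIRST(A)={a,b}  FIRST(B)={a,b}

Compute FOLLOW by fixpoint:
initialize: $ ∈ FOLLOW(S)
iter 1:
  A→A S: FOLLOW(A) ⊇ FIRST(S) = {b,c}; new: +{b,c}
  A→A S: FOLLOW(S) ⊇ FOLLOW(A) ⊇ {b,c}; new: +{b,c}
  A→B: FOLLOW(B) ⊇ FOLLOW(A) ⊇ {b,c}; new: +{b,c}
  B→A a: FOLLOW(A) ⊇ FIRST(a) = {a}; new: +{a}
  S→c A: FOLLOW(A) ⊇ FOLLOW(S) ⊇ {$,b,c}; new: +{$}
  S: {$,b,c}  A: {$,a,b,c}  B: {b,c}
iter 2:
  A→A S: FOLLOW(S) ⊇ FOLLOW(A) ⊇ {$,a,b,c}; new: +{a}
  A→B: FOLLOW(B) ⊇ FOLLOW(A) ⊇ {$,a,b,c}; new: +{$,a}
  S: {$,a,b,c}  A: {$,a,b,c}  B: {$,a,b,c}
iter 3: done
  S: {$,a,b,c}  A: {$,a,b,c}  B: {$,a,b,c}

FOLLOW(S) = ["$", "a", "b", "c"]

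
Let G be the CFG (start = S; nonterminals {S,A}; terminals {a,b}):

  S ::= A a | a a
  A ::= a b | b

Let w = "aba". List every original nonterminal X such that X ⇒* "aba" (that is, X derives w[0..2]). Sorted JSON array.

Convert to CNF:
  S -> A T0 | T0 T0
  A -> T0 T1 | b
  T0 -> a
  T1 -> b

CYK table (by increasing span) (cells [i..j] with 0 ≤ i ≤ j ≤ 2 only):
  T[0,0] 'a' = {T0}  orig:{}
  T[1,1] 'b' = {A,T1}  orig:{A}
  T[2,2] 'a' = {T0}  orig:{}
  T[0,1] 'ab' = {A}
  T[1,2] 'ba' = {S}
  T[0,2] 'aba' = {S}

Original NTs in T[0,2] deriving "aba": ["S"]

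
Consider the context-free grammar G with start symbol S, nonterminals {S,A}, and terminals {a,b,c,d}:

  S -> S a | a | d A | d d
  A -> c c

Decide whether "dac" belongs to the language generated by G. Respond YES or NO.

Convert to CNF:
  S -> S T1 | T2 A | T2 T2 | a
  A -> T0 T0
  T0 -> c
  T1 -> a
  T2 -> d

CYK fill:
  T[0,0] 'd' = {T2}  orig:{}
  T[1,1] 'a' = {S,T1}  orig:{S}
  T[2,2] 'c' = {T0}  orig:{}
  T[0,1] 'da' = ∅
  T[1,2] 'ac' = ∅
  T[0,2] 'dac' = ∅

S ∉ T[0,2] ⇒ NO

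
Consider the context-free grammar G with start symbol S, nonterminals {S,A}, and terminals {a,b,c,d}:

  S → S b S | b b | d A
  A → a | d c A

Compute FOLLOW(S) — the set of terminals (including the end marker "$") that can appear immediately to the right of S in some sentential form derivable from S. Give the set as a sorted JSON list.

Compute FIRST by fixpoint:
[1]
  A via A→a: +{a}
  A via A→d c A: +{d}
  S via S→b b: +{b}
  S via S→d A: +{d}
  FIRST[S]={b,d}  FIRST[A]={a,d}
[2] (stable)
  FIRST[S]={b,d}  FIRST[A]={a,d}

FOLLOW iteration:
initialize: $ ∈ FOLLOW(S)
round 1:
  S→S b S: FOLLOW(S) ⊇ FIRST(b) = {b}; new: +{b}
  S→d A: FOLLOW(A) ⊇ FOLLOW(S) ⊇ {$,b}; new: +{$,b}
  FOLLOW[S]={$,b}  FOLLOW[A]={$,b}
round 2: (stable)
  FOLLOW[S]={$,b}  FOLLOW[A]={$,b}

FOLLOW(S) = ["$", "b"]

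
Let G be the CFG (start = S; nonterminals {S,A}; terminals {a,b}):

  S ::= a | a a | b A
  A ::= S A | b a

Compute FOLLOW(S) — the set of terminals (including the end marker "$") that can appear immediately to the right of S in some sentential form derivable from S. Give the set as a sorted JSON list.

FIRST iteration:
iter 1:
  A via A→b a: +{b}
  S via S→a: +{a}
  S via S→b A: +{b}
  FIRST(S)={a,b}  FIRST(A)={b}
iter 2:
  A via A→S A: +{a}
  FIRST(S)={a,b}  FIRST(A)={a,b}
iter 3: (no change)
  FIRST(S)={a,b}  FIRST(A)={a,b}

Compute FOLLOW by fixpoint:
initialize: $ ∈ FOLLOW(S)
round 1:
  A→S A: FOLLOW(S) ⊇ FIRST(A) = {a,b}; new: +{a,b}
  S→b A: FOLLOW(A) ⊇ FOLLOW(S) ⊇ {$,a,b}; new: +{$,a,b}
  FOLLOW[S]={$,a,b}  FOLLOW[A]={$,a,b}
round 2: (stable)
  FOLLOW[S]={$,a,b}  FOLLOW[A]={$,a,b}

FOLLOW(S) = ["$", "a", "b"]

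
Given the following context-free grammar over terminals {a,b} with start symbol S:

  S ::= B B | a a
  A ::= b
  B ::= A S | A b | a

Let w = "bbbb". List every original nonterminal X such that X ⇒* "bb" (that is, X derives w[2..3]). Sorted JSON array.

CNF form of G:
  S -> B B | T1 T1
  A -> b
  B -> A S | A T0 | a
  T0 -> b
  T1 -> a

Fill CYK table bottom-up (cells [i..j] with 2 ≤ i ≤ j ≤ 3 only):
  [2..2]={A,T0}  "b"  orig:{A}
  [3..3]={A,T0}  "b"  orig:{A}
  [2..3]={B}  "bb"

Original NTs in T[2,3] deriving "bb": ["B"]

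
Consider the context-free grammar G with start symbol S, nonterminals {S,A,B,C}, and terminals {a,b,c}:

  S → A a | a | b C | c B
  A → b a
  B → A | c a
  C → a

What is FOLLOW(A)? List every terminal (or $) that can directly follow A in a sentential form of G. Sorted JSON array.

Compute FIRST by fixpoint:
round 1:
  A via A→b a: +{b}
  B via B→A: +{b}
  B via B→c a: +{c}
  C via C→a: +{a}
  S via S→A a: +{b}
  S via S→a: +{a}
  S via S→c B: +{c}
  FIRST(S)={a,b,c}  FIRST(A)={b}  FIRST(B)={b,c}  FIRST(C)={a}
round 2: — fixpoint
  FIRST(S)={a,b,c}  FIRST(A)={b}  FIRST(B)={b,c}  FIRST(C)={a}

FOLLOW sets:
seed FOLLOW(S) with $
[1]
  S→A a: FOLLOW(A) ⊇ FIRST(a) = {a}; new: +{a}
  S→b C: FOLLOW(C) ⊇ FOLLOW(S) ⊇ {$}; new: +{$}
  S→c B: FOLLOW(B) ⊇ FOLLOW(S) ⊇ {$}; new: +{$}
  FOLLOW(S)={$}  FOLLOW(A)={a}  FOLLOW(B)={$}  FOLLOW(C)={$}
[2]
  B→A: FOLLOW(A) ⊇ FOLLOW(B) ⊇ {$}; new: +{$}
  FOLLOW(S)={$}  FOLLOW(A)={$,a}  FOLLOW(B)={$}  FOLLOW(C)={$}
[3] done
  FOLLOW(S)={$}  FOLLOW(A)={$,a}  FOLLOW(B)={$}  FOLLOW(C)={$}

FOLLOW(A) = ["$", "a"]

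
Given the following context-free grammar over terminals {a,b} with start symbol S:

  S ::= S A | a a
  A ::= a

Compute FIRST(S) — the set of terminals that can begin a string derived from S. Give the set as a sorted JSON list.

FIRST sets, iterate to fixpoint:
pass 1:
  A via A→a: +{a}
  S via S→a a: +{a}
  FIRST[S]={a}  FIRST[A]={a}
pass 2: done
  FIRST[S]={a}  FIRST[A]={a}

FIRST(S) = ["a"]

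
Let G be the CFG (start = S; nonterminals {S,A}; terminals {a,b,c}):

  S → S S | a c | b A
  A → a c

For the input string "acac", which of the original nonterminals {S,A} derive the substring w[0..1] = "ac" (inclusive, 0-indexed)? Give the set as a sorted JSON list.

CNF form of G:
  S -> S S | T0 T1 | T2 A
  A -> T0 T1
  T0 -> a
  T1 -> c
  T2 -> b

CYK table (by increasing span) (cells [i..j] with 0 ≤ i ≤ j ≤ 1 only):
  cell(0,0) a: {T0}  orig:{}
  cell(1,1) c: {T1}  orig:{}
  cell(0,1) ac: {A,S}

Original NTs in T[0,1] deriving "ac": ["A", "S"]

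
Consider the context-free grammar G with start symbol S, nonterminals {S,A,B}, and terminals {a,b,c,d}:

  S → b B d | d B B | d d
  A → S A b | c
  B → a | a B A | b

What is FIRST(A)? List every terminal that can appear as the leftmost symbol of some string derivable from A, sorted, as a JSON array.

Compute FIRST by fixpoint:
round 1:
  A via A→c: +{c}
  B via B→a: +{a}
  B via B→b: +{b}
  S via S→b B d: +{b}
  S via S→d B B: +{d}
  FIRST(S)={b,d}  FIRST(A)={c}  FIRST(B)={a,b}
round 2:
  A via A→S A b: +{b,d}
  FIRST(S)={b,d}  FIRST(A)={b,c,d}  FIRST(B)={a,b}
round 3: done
  FIRST(S)={b,d}  FIRST(A)={b,c,d}  FIRST(B)={a,b}

FIRST(A) = ["b", "c", "d"]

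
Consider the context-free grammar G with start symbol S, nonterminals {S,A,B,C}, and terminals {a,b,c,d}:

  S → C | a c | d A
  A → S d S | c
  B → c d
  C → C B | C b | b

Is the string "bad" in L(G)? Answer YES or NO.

CNF form of G:
  S -> C B | C T2 | T0 A | T3 T1 | b
  A -> S X4 | c
  B -> T1 T0
  C -> C B | C T2 | b
  T0 -> d
  T1 -> c
  T2 -> b
  T3 -> a
  X4 -> T0 S

Fill CYK table bottom-up:
  [0..0]={C,S,T2}  "b"  orig:{C,S}
  [1..1]={T3}  "a"  orig:{}
  [2..2]={T0}  "d"  orig:{}
  [0..1]=∅  "ba"
  [1..2]=∅  "ad"
  [0..2]=∅  "bad"

S ∉ T[0,2] ⇒ NO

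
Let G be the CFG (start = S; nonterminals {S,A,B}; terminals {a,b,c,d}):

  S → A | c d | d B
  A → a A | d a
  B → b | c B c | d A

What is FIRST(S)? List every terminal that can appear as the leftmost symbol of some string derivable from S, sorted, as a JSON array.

FIRST iteration:
round 1:
  A via A→a A: +{a}
  A via A→d a: +{d}
  B via B→b: +{b}
  B via B→c B c: +{c}
  B via B→d A: +{d}
  S via S→A: +{a,d}
  S via S→c d: +{c}
  FIRST[S]={a,c,d}  FIRST[A]={a,d}  FIRST[B]={b,c,d}
round 2: (stable)
  FIRST[S]={a,c,d}  FIRST[A]={a,d}  FIRST[B]={b,c,d}

FIRST(S) = ["a", "c", "d"]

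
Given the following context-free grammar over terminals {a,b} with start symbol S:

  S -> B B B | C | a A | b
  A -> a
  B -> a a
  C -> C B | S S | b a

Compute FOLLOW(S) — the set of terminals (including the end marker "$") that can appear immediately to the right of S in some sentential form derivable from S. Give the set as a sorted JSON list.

FIRST iteration:
iter 1:
  A via A→a: +{a}
  B via B→a a: +{a}
  C via C→b a: +{b}
  S via S→B B B: +{a}
  S via S→C: +{b}
  S: {a,b}  A: {a}  B: {a}  C: {b}
iter 2:
  C via C→S S: +{a}
  S: {a,b}  A: {a}  B: {a}  C: {a,b}
iter 3: (stable)
  S: {a,b}  A: {a}  B: {a}  C: {a,b}

FOLLOW iteration:
initialize: $ ∈ FOLLOW(S)
round 1:
  C→C B: FOLLOW(C) ⊇ FIRST(B) = {a}; new: +{a}
  C→C B: FOLLOW(B) ⊇ FOLLOW(C) ⊇ {a}; new: +{a}
  C→S S: FOLLOW(S) ⊇ FIRST(S) = {a,b}; new: +{a,b}
  S→B B B: FOLLOW(B) ⊇ FOLLOW(S) ⊇ {$,a,b}; new: +{$,b}
  S→C: FOLLOW(C) ⊇ FOLLOW(S) ⊇ {$,a,b}; new: +{$,b}
  S→a A: FOLLOW(A) ⊇ FOLLOW(S) ⊇ {$,a,b}; new: +{$,a,b}
  FOLLOW[S]={$,a,b}  FOLLOW[A]={$,a,b}  FOLLOW[B]={$,a,b}  FOLLOW[C]={$,a,b}
round 2: — fixpoint
  FOLLOW[S]={$,a,b}  FOLLOW[A]={$,a,b}  FOLLOW[B]={$,a,b}  FOLLOW[C]={$,a,b}

FOLLOW(S) = ["$", "a", "b"]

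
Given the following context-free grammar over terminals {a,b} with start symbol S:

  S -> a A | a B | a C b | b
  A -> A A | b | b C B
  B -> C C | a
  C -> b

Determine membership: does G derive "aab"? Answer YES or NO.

CNF form of G:
  S -> T1 A | T1 B | T1 X3 | b
  A -> A A | T0 X2 | b
  B -> C C | a
  C -> b
  T0 -> b
  T1 -> a
  X2 -> C B
  X3 -> C T0

Fill CYK table bottom-up:
  T[0,0] 'a' = {B,T1}  orig:{B}
  T[1,1] 'a' = {B,T1}  orig:{B}
  T[2,2] 'b' = {A,C,S,T0}  orig:{A,C,S}
  T[0,1] 'aa' = {S}
  T[1,2] 'ab' = {S}
  T[0,2] 'aab' = ∅

S ∉ T[0,2] ⇒ NO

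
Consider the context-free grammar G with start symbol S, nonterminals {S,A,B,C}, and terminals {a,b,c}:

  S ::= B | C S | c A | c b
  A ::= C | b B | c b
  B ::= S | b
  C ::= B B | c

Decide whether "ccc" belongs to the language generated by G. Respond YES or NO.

Convert to CNF:
  S -> C S | T1 A | T1 T0 | b
  A -> B B | T0 B | T1 T0 | c
  B -> C S | T1 A | T1 T0 | b
  C -> B B | c
  T0 -> b
  T1 -> c

Fill CYK table bottom-up:
  [0..0]={A,C,T1}  "c"  orig:{A,C}
  [1..1]={A,C,T1}  "c"  orig:{A,C}
  [2..2]={A,C,T1}  "c"  orig:{A,C}
  [0..1]={B,S}  "cc"
  [1..2]={B,S}  "cc"
  [0..2]={B,S}  "ccc"

S ∈ T[0,2] ⇒ YES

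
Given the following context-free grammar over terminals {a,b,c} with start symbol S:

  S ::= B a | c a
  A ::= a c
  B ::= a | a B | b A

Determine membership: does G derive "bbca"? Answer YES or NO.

Convert to CNF:
  S -> B T0 | T1 T0
  A -> T0 T1
  B -> T0 B | T2 A | a
  T0 -> a
  T1 -> c
  T2 -> b

Fill CYK table bottom-up:
  cell(0,0) b: {T2}  orig:{}
  cell(1,1) b: {T2}  orig:{}
  cell(2,2) c: {T1}  orig:{}
  cell(3,3) a: {B,T0}  orig:{B}
  cell(0,1) bb: ∅
  cell(1,2) bc: ∅
  cell(2,3) ca: {S}
  cell(0,2) bbc: ∅
  cell(1,3) bca: ∅
  cell(0,3) bbca: ∅

S ∉ T[0,3] ⇒ NO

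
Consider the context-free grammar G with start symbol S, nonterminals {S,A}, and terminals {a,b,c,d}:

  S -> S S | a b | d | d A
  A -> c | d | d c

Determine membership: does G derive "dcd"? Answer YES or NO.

Convert to CNF:
  S -> S S | T0 A | T2 T3 | d
  A -> T0 T1 | c | d
  T0 -> d
  T1 -> c
  T2 -> a
  T3 -> b

CYK fill:
  [0..0]={A,S,T0}  "d"  orig:{A,S}
  [1..1]={A,T1}  "c"  orig:{A}
  [2..2]={A,S,T0}  "d"  orig:{A,S}
  [0..1]={A,S}  "dc"
  [1..2]=∅  "cd"
  [0..2]={S}  "dcd"

S ∈ T[0,2] ⇒ YES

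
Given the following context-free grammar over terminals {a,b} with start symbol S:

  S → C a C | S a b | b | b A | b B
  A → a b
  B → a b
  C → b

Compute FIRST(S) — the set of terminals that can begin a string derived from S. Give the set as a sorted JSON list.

FIRST sets, iterate to fixpoint:
pass 1:
  A via A→a b: +{a}
  B via B→a b: +{a}
  C via C→b: +{b}
  S via S→C a C: +{b}
  FIRST[S]={b}  FIRST[A]={a}  FIRST[B]={a}  FIRST[C]={b}
pass 2: (no change)
  FIRST[S]={b}  FIRST[A]={a}  FIRST[B]={a}  FIRST[C]={b}

FIRST(S) = ["b"]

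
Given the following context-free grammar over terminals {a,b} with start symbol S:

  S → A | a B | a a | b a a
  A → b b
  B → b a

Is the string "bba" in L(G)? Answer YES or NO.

CNF form of G:
  S -> T0 T0 | T0 X2 | T1 B | T1 T1
  A -> T0 T0
  B -> T0 T1
  T0 -> b
  T1 -> a
  X2 -> T1 T1

Fill CYK table bottom-up:
  cell(0,0) b: {T0}  orig:{}
  cell(1,1) b: {T0}  orig:{}
  cell(2,2) a: {T1}  orig:{}
  cell(0,1) bb: {A,S}
  cell(1,2) ba: {B}
  cell(0,2) bba: ∅

S ∉ T[0,2] ⇒ NO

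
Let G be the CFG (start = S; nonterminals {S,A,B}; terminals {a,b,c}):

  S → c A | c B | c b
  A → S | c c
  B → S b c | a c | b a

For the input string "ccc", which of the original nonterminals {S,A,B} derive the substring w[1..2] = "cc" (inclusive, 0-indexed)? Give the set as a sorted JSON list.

Convert to CNF:
  S -> T0 A | T0 B | T0 T1
  A -> T0 A | T0 B | T0 T0 | T0 T1
  B -> S X3 | T1 T2 | T2 T0
  T0 -> c
  T1 -> b
  T2 -> a
  X3 -> T1 T0

CYK table (by increasing span) (cells [i..j] with 1 ≤ i ≤ j ≤ 2 only):
  [1..1]={T0}  "c"  orig:{}
  [2..2]={T0}  "c"  orig:{}
  [1..2]={A}  "cc"

Original NTs in T[1,2] deriving "cc": ["A"]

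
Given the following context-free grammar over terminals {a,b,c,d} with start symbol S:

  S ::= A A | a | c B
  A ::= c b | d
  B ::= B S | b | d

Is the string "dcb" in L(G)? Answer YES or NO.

Convert to CNF:
  S -> A A | T0 B | a
  A -> T0 T1 | d
  B -> B S | b | d
  T0 -> c
  T1 -> b

CYK fill:
  [0..0]={A,B}  "d"
  [1..1]={T0}  "c"  orig:{}
  [2..2]={B,T1}  "b"  orig:{B}
  [0..1]=∅  "dc"
  [1..2]={A,S}  "cb"
  [0..2]={B,S}  "dcb"

S ∈ T[0,2] ⇒ YES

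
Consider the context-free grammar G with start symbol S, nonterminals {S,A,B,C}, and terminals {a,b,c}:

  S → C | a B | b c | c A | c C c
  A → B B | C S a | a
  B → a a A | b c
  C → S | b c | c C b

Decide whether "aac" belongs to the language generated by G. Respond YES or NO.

Convert to CNF:
  S -> T0 B | T1 T2 | T2 A | T2 X7 | T2 X8
  A -> B B | C X3 | a
  B -> T0 X4 | T1 T2
  C -> T0 B | T1 T2 | T2 A | T2 X5 | T2 X6
  T0 -> a
  T1 -> b
  T2 -> c
  X3 -> S T0
  X4 -> T0 A
  X5 -> C T1
  X6 -> C T2
  X7 -> C T1
  X8 -> C T2

CYK table (by increasing span):
  [0..0]={A,T0}  "a"  orig:{A}
  [1..1]={A,T0}  "a"  orig:{A}
  [2..2]={T2}  "c"  orig:{}
  [0..1]={X4}  "aa"  orig:{}
  [1..2]=∅  "ac"
  [0..2]=∅  "aac"

S ∉ T[0,2] ⇒ NO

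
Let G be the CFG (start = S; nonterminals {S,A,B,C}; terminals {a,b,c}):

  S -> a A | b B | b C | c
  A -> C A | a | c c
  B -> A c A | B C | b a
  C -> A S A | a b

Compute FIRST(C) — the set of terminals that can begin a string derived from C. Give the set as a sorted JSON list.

FIRST iteration:
iter 1:
  A via A→a: +{a}
  A via A→c c: +{c}
  B via B→A c A: +{a,c}
  B via B→b a: +{b}
  C via C→A S A: +{a,c}
  S via S→a A: +{a}
  S via S→b B: +{b}
  S via S→c: +{c}
  S: {a,b,c}  A: {a,c}  B: {a,b,c}  C: {a,c}
iter 2: done
  S: {a,b,c}  A: {a,c}  B: {a,b,c}  C: {a,c}

FIRST(C) = ["a", "c"]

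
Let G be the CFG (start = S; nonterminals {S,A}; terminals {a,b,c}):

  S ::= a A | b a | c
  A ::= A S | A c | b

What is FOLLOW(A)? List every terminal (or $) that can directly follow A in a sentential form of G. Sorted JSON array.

FIRST sets, iterate to fixpoint:
round 1:
  A via A→b: +{b}
  S via S→a A: +{a}
  S via S→b a: +{b}
  S via S→c: +{c}
  FIRST[S]={a,b,c}  FIRST[A]={b}
round 2: (stable)
  FIRST[S]={a,b,c}  FIRST[A]={b}

FOLLOW iteration:
seed FOLLOW(S) with $
pass 1:
  A→A S: FOLLOW(A) ⊇ FIRST(S) = {a,b,c}; new: +{a,b,c}
  A→A S: FOLLOW(S) ⊇ FOLLOW(A) ⊇ {a,b,c}; new: +{a,b,c}
  S→a A: FOLLOW(A) ⊇ FOLLOW(S) ⊇ {$,a,b,c}; new: +{$}
  FOLLOW(S)={$,a,b,c}  FOLLOW(A)={$,a,b,c}
pass 2: (no change)
  FOLLOW(S)={$,a,b,c}  FOLLOW(A)={$,a,b,c}

FOLLOW(A) = ["$", "a", "b", "c"]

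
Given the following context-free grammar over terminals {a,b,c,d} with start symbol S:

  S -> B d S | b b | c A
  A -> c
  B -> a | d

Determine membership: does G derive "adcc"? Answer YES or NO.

CNF form of G:
  S -> B X3 | T1 T1 | T2 A
  A -> c
  B -> a | d
  T0 -> d
  T1 -> b
  T2 -> c
  X3 -> T0 S

CYK table (by increasing span):
  T[0,0] 'a' = {B}
  T[1,1] 'd' = {B,T0}  orig:{B}
  T[2,2] 'c' = {A,T2}  orig:{A}
  T[3,3] 'c' = {A,T2}  orig:{A}
  T[0,1] 'ad' = ∅
  T[1,2] 'dc' = ∅
  T[2,3] 'cc' = {S}
  T[0,2] 'adc' = ∅
  T[1,3] 'dcc' = {X3}  orig:{}
  T[0,3] 'adcc' = {S}

S ∈ T[0,3] ⇒ YES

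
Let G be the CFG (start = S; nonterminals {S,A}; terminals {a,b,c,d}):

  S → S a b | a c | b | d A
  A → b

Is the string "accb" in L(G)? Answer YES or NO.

CNF form of G:
  S -> S X4 | T0 T2 | T3 A | b
  A -> b
  T0 -> a
  T1 -> b
  T2 -> c
  T3 -> d
  X4 -> T0 T1

Fill CYK table bottom-up:
  T[0,0] 'a' = {T0}  orig:{}
  T[1,1] 'c' = {T2}  orig:{}
  T[2,2] 'c' = {T2}  orig:{}
  T[3,3] 'b' = {A,S,T1}  orig:{A,S}
  T[0,1] 'ac' = {S}
  T[1,2] 'cc' = ∅
  T[2,3] 'cb' = ∅
  T[0,2] 'acc' = ∅
  T[1,3] 'ccb' = ∅
  T[0,3] 'accb' = ∅

S ∉ T[0,3] ⇒ NO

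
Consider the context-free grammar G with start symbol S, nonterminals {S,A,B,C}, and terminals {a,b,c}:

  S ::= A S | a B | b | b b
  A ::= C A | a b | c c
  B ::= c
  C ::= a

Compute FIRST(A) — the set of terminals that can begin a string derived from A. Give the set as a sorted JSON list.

Compute FIRST by fixpoint:
round 1:
  A via A→a b: +{a}
  A via A→c c: +{c}
  B via B→c: +{c}
  C via C→a: +{a}
  S via S→A S: +{a,c}
  S via S→b: +{b}
  FIRST(S)={a,b,c}  FIRST(A)={a,c}  FIRST(B)={c}  FIRST(C)={a}
round 2: done
  FIRST(S)={a,b,c}  FIRST(A)={a,c}  FIRST(B)={c}  FIRST(C)={a}

FIRST(A) = ["a", "c"]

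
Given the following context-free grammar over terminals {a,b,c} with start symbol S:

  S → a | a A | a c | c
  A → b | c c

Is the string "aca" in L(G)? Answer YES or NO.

CNF form of G:
  S -> T1 A | T1 T0 | a | c
  A -> T0 T0 | b
  T0 -> c
  T1 -> a

Fill CYK table bottom-up:
  [0..0]={S,T1}  "a"  orig:{S}
  [1..1]={S,T0}  "c"  orig:{S}
  [2..2]={S,T1}  "a"  orig:{S}
  [0..1]={S}  "ac"
  [1..2]=∅  "ca"
  [0..2]=∅  "aca"

S ∉ T[0,2] ⇒ NO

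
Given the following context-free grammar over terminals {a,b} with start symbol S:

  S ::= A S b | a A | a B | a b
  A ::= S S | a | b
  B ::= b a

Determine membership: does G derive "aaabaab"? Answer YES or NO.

Convert to CNF:
  S -> A X2 | T1 A | T1 B | T1 T0
  A -> S S | a | b
  B -> T0 T1
  T0 -> b
  T1 -> a
  X2 -> S T0

CYK table (by increasing span):
  [0..0]={A,T1}  "a"  orig:{A}
  [1..1]={A,T1}  "a"  orig:{A}
  [2..2]={A,T1}  "a"  orig:{A}
  [3..3]={A,T0}  "b"  orig:{A}
  [4..4]={A,T1}  "a"  orig:{A}
  [5..5]={A,T1}  "a"  orig:{A}
  [6..6]={A,T0}  "b"  orig:{A}
  [0..1]={S}  "aa"
  [1..2]={S}  "aa"
  [2..3]={S}  "ab"
  [3..4]={B}  "ba"
  [4..5]={S}  "aa"
  [5..6]={S}  "ab"
  [0..2]=∅  "aaa"
  [1..3]={X2}  "aab"  orig:{}
  [2..4]={S}  "aba"
  [3..5]=∅  "baa"
  [4..6]={X2}  "aab"  orig:{}
  [0..3]={A,S}  "aaab"
  [1..4]=∅  "aaba"
  [2..5]={A}  "abaa"
  [3..6]={S}  "baab"
  [0..4]={A}  "aaaba"
  [1..5]={S}  "aabaa"
  [2..6]={A}  "abaab"
  [0..5]={A}  "aaabaa"
  [1..6]={A,S,X2}  "aabaab"  orig:{A,S}
  [0..6]={S}  "aaabaab"

S ∈ T[0,6] ⇒ YES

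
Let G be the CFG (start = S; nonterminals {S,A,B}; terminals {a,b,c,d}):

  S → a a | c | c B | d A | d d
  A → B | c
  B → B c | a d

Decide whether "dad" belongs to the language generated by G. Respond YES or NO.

Convert to CNF:
  S -> T0 B | T1 T1 | T2 A | T2 T2 | c
  A -> B T0 | T1 T2 | c
  B -> B T0 | T1 T2
  T0 -> c
  T1 -> a
  T2 -> d

CYK fill:
  [0..0]={T2}  "d"  orig:{}
  [1..1]={T1}  "a"  orig:{}
  [2..2]={T2}  "d"  orig:{}
  [0..1]=∅  "da"
  [1..2]={A,B}  "ad"
  [0..2]={S}  "dad"

S ∈ T[0,2] ⇒ YES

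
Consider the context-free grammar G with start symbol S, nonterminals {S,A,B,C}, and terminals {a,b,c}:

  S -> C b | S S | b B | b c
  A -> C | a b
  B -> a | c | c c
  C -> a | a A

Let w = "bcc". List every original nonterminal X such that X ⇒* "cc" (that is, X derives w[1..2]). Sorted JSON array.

CNF form of G:
  S -> C T1 | S S | T1 B | T1 T2
  A -> T0 A | T0 T1 | a
  B -> T2 T2 | a | c
  C -> T0 A | a
  T0 -> a
  T1 -> b
  T2 -> c

CYK fill — only the sub-triangle for w[1..2]:
  T[1,1] 'c' = {B,T2}  orig:{B}
  T[2,2] 'c' = {B,T2}  orig:{B}
  T[1,2] 'cc' = {B}

Original NTs in T[1,2] deriving "cc": ["B"]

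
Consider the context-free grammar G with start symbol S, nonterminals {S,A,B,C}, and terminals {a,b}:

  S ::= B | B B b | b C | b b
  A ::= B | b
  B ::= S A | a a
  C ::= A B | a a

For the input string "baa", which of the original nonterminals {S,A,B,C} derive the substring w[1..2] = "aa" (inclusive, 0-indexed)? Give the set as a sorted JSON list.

CNF form of G:
  S -> B X2 | S A | T0 T0 | T1 C | T1 T1
  A -> S A | T0 T0 | b
  B -> S A | T0 T0
  C -> A B | T0 T0
  T0 -> a
  T1 -> b
  X2 -> B T1

Fill CYK table bottom-up — only the sub-triangle for w[1..2]:
  cell(1,1) a: {T0}  orig:{}
  cell(2,2) a: {T0}  orig:{}
  cell(1,2) aa: {A,B,C,S}

Original NTs in T[1,2] deriving "aa": ["A", "B", "C", "S"]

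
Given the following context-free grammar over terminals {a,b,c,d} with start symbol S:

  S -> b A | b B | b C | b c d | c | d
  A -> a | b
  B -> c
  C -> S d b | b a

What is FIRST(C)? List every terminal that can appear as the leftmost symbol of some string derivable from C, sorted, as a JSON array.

FIRST iteration:
iter 1:
  A via A→a: +{a}
  A via A→b: +{b}
  B via B→c: +{c}
  C via C→b a: +{b}
  S via S→b A: +{b}
  S via S→c: +{c}
  S via S→d: +{d}
  FIRST[S]={b,c,d}  FIRST[A]={a,b}  FIRST[B]={c}  FIRST[C]={b}
iter 2:
  C via C→S d b: +{c,d}
  FIRST[S]={b,c,d}  FIRST[A]={a,b}  FIRST[B]={c}  FIRST[C]={b,c,d}
iter 3: — fixpoint
  FIRST[S]={b,c,d}  FIRST[A]={a,b}  FIRST[B]={c}  FIRST[C]={b,c,d}

FIRST(C) = ["b", "c", "d"]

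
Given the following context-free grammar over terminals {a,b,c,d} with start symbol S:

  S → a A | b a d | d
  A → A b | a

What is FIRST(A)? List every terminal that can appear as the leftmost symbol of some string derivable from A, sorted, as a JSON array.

FIRST sets, iterate to fixpoint:
pass 1:
  A via A→a: +{a}
  S via S→a A: +{a}
  S via S→b a d: +{b}
  S via S→d: +{d}
  FIRST[S]={a,b,d}  FIRST[A]={a}
pass 2: (stable)
  FIRST[S]={a,b,d}  FIRST[A]={a}

FIRST(A) = ["a"]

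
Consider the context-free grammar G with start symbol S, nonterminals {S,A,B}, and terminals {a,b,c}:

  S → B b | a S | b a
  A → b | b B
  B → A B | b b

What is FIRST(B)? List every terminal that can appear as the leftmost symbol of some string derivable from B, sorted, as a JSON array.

FIRST iteration:
pass 1:
  A via A→b: +{b}
  B via B→A B: +{b}
  S via S→B b: +{b}
  S via S→a S: +{a}
  FIRST(S)={a,b}  FIRST(A)={b}  FIRST(B)={b}
pass 2: — fixpoint
  FIRST(S)={a,b}  FIRST(A)={b}  FIRST(B)={b}

FIRST(B) = ["b"]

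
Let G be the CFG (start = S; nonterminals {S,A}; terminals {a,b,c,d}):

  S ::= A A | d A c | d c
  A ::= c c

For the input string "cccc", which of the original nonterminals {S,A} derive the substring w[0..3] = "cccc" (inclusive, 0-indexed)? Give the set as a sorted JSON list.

Convert to CNF:
  S -> A A | T1 T0 | T1 X2
  A -> T0 T0
  T0 -> c
  T1 -> d
  X2 -> A T0

CYK fill (cells [i..j] with 0 ≤ i ≤ j ≤ 3 only):
  cell(0,0) c: {T0}  orig:{}
  cell(1,1) c: {T0}  orig:{}
  cell(2,2) c: {T0}  orig:{}
  cell(3,3) c: {T0}  orig:{}
  cell(0,1) cc: {A}
  cell(1,2) cc: {A}
  cell(2,3) cc: {A}
  cell(0,2) ccc: {X2}  orig:{}
  cell(1,3) ccc: {X2}  orig:{}
  cell(0,3) cccc: {S}

Original NTs in T[0,3] deriving "cccc": ["S"]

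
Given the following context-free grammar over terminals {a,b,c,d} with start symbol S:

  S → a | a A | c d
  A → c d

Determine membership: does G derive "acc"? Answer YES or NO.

CNF form of G:
  S -> T0 T1 | T2 A | a
  A -> T0 T1
  T0 -> c
  T1 -> d
  T2 -> a

CYK fill:
  T[0,0] 'a' = {S,T2}  orig:{S}
  T[1,1] 'c' = {T0}  orig:{}
  T[2,2] 'c' = {T0}  orig:{}
  T[0,1] 'ac' = ∅
  T[1,2] 'cc' = ∅
  T[0,2] 'acc' = ∅

S ∉ T[0,2] ⇒ NO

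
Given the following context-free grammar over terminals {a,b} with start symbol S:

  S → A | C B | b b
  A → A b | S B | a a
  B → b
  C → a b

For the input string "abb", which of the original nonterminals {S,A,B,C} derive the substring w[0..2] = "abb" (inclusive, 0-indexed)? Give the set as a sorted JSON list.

CNF form of G:
  S -> A T0 | C B | S B | T0 T0 | T1 T1
  A -> A T0 | S B | T1 T1
  B -> b
  C -> T1 T0
  T0 -> b
  T1 -> a

CYK fill (cells [i..j] with 0 ≤ i ≤ j ≤ 2 only):
  cell(0,0) a: {T1}  orig:{}
  cell(1,1) b: {B,T0}  orig:{B}
  cell(2,2) b: {B,T0}  orig:{B}
  cell(0,1) ab: {C}
  cell(1,2) bb: {S}
  cell(0,2) abb: {S}

Original NTs in T[0,2] deriving "abb": ["S"]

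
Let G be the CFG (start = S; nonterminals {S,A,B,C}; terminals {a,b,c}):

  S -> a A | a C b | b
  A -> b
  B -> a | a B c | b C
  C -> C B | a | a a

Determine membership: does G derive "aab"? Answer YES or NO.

Convert to CNF:
  S -> T0 A | T0 X4 | b
  A -> b
  B -> T0 X3 | T2 C | a
  C -> C B | T0 T0 | a
  T0 -> a
  T1 -> c
  T2 -> b
  X3 -> B T1
  X4 -> C T2

CYK table (by increasing span):
  [0..0]={B,C,T0}  "a"  orig:{B,C}
  [1..1]={B,C,T0}  "a"  orig:{B,C}
  [2..2]={A,S,T2}  "b"  orig:{A,S}
  [0..1]={C}  "aa"
  [1..2]={S,X4}  "ab"  orig:{S}
  [0..2]={S,X4}  "aab"  orig:{S}

S ∈ T[0,2] ⇒ YES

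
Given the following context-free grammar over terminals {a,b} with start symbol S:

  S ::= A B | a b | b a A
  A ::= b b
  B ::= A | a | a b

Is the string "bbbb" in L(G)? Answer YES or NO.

Convert to CNF:
  S -> A B | T0 X2 | T1 T0
  A -> T0 T0
  B -> T0 T0 | T1 T0 | a
  T0 -> b
  T1 -> a
  X2 -> T1 A

CYK fill:
  cell(0,0) b: {T0}  orig:{}
  cell(1,1) b: {T0}  orig:{}
  cell(2,2) b: {T0}  orig:{}
  cell(3,3) b: {T0}  orig:{}
  cell(0,1) bb: {A,B}
  cell(1,2) bb: {A,B}
  cell(2,3) bb: {A,B}
  cell(0,2) bbb: ∅
  cell(1,3) bbb: ∅
  cell(0,3) bbbb: {S}

S ∈ T[0,3] ⇒ YES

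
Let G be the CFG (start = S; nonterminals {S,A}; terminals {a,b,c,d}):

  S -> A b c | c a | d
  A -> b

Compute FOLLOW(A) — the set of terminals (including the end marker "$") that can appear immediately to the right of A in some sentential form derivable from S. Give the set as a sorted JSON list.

FIRST sets, iterate to fixpoint:
[1]
  A via A→b: +{b}
  S via S→A b c: +{b}
  S via S→c a: +{c}
  S via S→d: +{d}
  FIRST[S]={b,c,d}  FIRST[A]={b}
[2] (no change)
  FIRST[S]={b,c,d}  FIRST[A]={b}

FOLLOW sets:
FOLLOW(S) := {$}
pass 1:
  S→A b c: FOLLOW(A) ⊇ FIRST(b) = {b}; new: +{b}
  FOLLOW(S)={$}  FOLLOW(A)={b}
pass 2: (no change)
  FOLLOW(S)={$}  FOLLOW(A)={b}

FOLLOW(A) = ["b"]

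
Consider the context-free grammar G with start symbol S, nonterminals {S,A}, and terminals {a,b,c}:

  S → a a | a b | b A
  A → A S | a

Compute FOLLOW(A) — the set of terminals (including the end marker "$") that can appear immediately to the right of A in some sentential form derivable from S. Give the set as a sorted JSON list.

FIRST iteration:
pass 1:
  A via A→a: +{a}
  S via S→a a: +{a}
  S via S→b A: +{b}
  S: {a,b}  A: {a}
pass 2: — fixpoint
  S: {a,b}  A: {a}

FOLLOW sets:
seed FOLLOW(S) with $
[1]
  A→A S: FOLLOW(A) ⊇ FIRST(S) = {a,b}; new: +{a,b}
  A→A S: FOLLOW(S) ⊇ FOLLOW(A) ⊇ {a,b}; new: +{a,b}
  S→b A: FOLLOW(A) ⊇ FOLLOW(S) ⊇ {$,a,b}; new: +{$}
  FOLLOW(S)={$,a,b}  FOLLOW(A)={$,a,b}
[2] (stable)
  FOLLOW(S)={$,a,b}  FOLLOW(A)={$,a,b}

FOLLOW(A) = ["$", "a", "b"]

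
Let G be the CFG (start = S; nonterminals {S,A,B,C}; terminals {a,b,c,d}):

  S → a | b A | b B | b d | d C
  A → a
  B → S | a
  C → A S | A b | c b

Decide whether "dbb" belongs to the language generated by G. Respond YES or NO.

Convert to CNF:
  S -> T0 A | T0 B | T0 T1 | T1 C | a
  A -> a
  B -> T0 A | T0 B | T0 T1 | T1 C | a
  C -> A S | A T0 | T2 T0
  T0 -> b
  T1 -> d
  T2 -> c

CYK fill:
  [0..0]={T1}  "d"  orig:{}
  [1..1]={T0}  "b"  orig:{}
  [2..2]={T0}  "b"  orig:{}
  [0..1]=∅  "db"
  [1..2]=∅  "bb"
  [0..2]=∅  "dbb"

S ∉ T[0,2] ⇒ NO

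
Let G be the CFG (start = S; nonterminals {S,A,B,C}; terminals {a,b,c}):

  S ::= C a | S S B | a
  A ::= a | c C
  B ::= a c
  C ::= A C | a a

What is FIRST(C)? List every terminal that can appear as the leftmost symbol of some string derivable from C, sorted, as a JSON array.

FIRST iteration:
[1]
  A via A→a: +{a}
  A via A→c C: +{c}
  B via B→a c: +{a}
  C via C→A C: +{a,c}
  S via S→C a: +{a,c}
  FIRST[S]={a,c}  FIRST[A]={a,c}  FIRST[B]={a}  FIRST[C]={a,c}
[2] done
  FIRST[S]={a,c}  FIRST[A]={a,c}  FIRST[B]={a}  FIRST[C]={a,c}

FIRST(C) = ["a", "c"]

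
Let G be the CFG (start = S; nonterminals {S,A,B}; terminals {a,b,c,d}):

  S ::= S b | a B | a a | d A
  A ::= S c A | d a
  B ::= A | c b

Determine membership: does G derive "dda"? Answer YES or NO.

Convert to CNF:
  S -> S T3 | T1 A | T2 B | T2 T2
  A -> S X4 | T1 T2
  B -> S X5 | T0 T3 | T1 T2
  T0 -> c
  T1 -> d
  T2 -> a
  T3 -> b
  X4 -> T0 A
  X5 -> T0 A

CYK fill:
  cell(0,0) d: {T1}  orig:{}
  cell(1,1) d: {T1}  orig:{}
  cell(2,2) a: {T2}  orig:{}
  cell(0,1) dd: ∅
  cell(1,2) da: {A,B}
  cell(0,2) dda: {S}

S ∈ T[0,2] ⇒ YES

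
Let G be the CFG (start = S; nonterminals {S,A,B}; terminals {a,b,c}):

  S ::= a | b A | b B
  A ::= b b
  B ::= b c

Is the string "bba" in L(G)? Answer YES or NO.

Convert to CNF:
  S -> T0 A | T0 B | a
  A -> T0 T0
  B -> T0 T1
  T0 -> b
  T1 -> c

CYK fill:
  cell(0,0) b: {T0}  orig:{}
  cell(1,1) b: {T0}  orig:{}
  cell(2,2) a: {S}
  cell(0,1) bb: {A}
  cell(1,2) ba: ∅
  cell(0,2) bba: ∅

S ∉ T[0,2] ⇒ NO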